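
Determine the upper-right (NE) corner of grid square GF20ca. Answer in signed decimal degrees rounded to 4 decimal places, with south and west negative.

Field G=6, F=5: +6·20° lon, +5·10° lat → SW at lon -60°, lat -40°.
Square 2, 0: +2·2° lon, +0·1° lat → SW at lon -56°, lat -40°.
Subsquare c=2, a=0: +2·0.0833333° lon, +0·0.0416667° lat → SW at lon -55.8333°, lat -40°.
Cell spans 0.0833333° lon × 0.0416667° lat. NE corner is SW corner plus one full cell.
latitude -39.9583, longitude -55.7500.

-39.9583, -55.7500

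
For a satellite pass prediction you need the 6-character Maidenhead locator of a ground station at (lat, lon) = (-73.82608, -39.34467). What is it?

HB06he

Shift to the Maidenhead origin (180°W, 90°S): lon 140.6553, lat 16.1739.
Field: lon ⌊140.6553/20⌋ = 7 → H; lat ⌊16.1739/10⌋ = 1 → B.
Square: lon ⌊0.6553/2⌋ = 0; lat ⌊6.1739/1⌋ = 6.
Subsquare: lon ⌊0.6553/0.0833333⌋ = 7 → h; lat ⌊0.1739/0.0416667⌋ = 4 → e.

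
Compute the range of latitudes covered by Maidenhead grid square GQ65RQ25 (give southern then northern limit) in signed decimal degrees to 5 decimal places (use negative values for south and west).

Field G=6, Q=16: +6·20° lon, +16·10° lat → SW at lon -60°, lat 70°.
Square 6, 5: +6·2° lon, +5·1° lat → SW at lon -48°, lat 75°.
Subsquare r=17, q=16: +17·0.0833333° lon, +16·0.0416667° lat → SW at lon -46.5833°, lat 75.6667°.
Extended square 2, 5: +2·0.00833333° lon, +5·0.00416667° lat → SW at lon -46.5667°, lat 75.6875°.
Cell spans 0.00833333° lon × 0.00416667° lat.
south 75.68750, north 75.69167.

75.68750, 75.69167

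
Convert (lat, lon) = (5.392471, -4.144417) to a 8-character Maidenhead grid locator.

IJ75wj24

Offset from 180°W / 90°S: lon 175.85558°, lat 95.39247°.
Field: 175.85558/20 → 8 → I, 95.39247/10 → 9 → J; chars IJ.
Square: 15.85558/2 → 7, 5.39247/1 → 5; chars 75.
Subsquare: 1.85558/0.0833333 → 22 → w, 0.39247/0.0416667 → 9 → j; chars wj.
Extended square: 0.02225/0.00833333 → 2, 0.01747/0.00416667 → 4; chars 24.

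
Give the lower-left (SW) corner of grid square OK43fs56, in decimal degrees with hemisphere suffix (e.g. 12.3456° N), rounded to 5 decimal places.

13.77500° N, 108.45833° E

Field O=14, K=10: +14·20° lon, +10·10° lat → SW at lon 100°, lat 10°.
Square 4, 3: +4·2° lon, +3·1° lat → SW at lon 108°, lat 13°.
Subsquare f=5, s=18: +5·0.0833333° lon, +18·0.0416667° lat → SW at lon 108.417°, lat 13.75°.
Extended square 5, 6: +5·0.00833333° lon, +6·0.00416667° lat → SW at lon 108.458°, lat 13.775°.
latitude 13.77500° N, longitude 108.45833° E.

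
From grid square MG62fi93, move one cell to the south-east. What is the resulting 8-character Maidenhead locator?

MG62gi02

Longitude extended square 9; +1 → 10, wraps to 0, carry into subsquare.
Longitude subsquare f = 5; +1 → 6 = g.
Latitude extended square 3; −1 → 2.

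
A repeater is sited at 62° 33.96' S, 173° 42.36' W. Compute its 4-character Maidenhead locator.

AC37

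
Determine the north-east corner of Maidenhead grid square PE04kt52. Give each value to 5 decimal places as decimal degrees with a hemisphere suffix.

45.19583° S, 120.88333° E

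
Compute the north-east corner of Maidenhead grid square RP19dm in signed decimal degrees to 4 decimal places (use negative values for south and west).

69.5417, 162.3333

Field R=17, P=15: +17·20° lon, +15·10° lat → SW at lon 160°, lat 60°.
Square 1, 9: +1·2° lon, +9·1° lat → SW at lon 162°, lat 69°.
Subsquare d=3, m=12: +3·0.0833333° lon, +12·0.0416667° lat → SW at lon 162.25°, lat 69.5°.
Cell spans 0.0833333° lon × 0.0416667° lat. NE corner is SW corner plus one full cell.
latitude 69.5417, longitude 162.3333.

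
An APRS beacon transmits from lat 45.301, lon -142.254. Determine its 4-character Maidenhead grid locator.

Offset from 180°W / 90°S: lon 37.75°, lat 135.30°.
Field (20°×10°, letters A–R): 37.75/20 → 1 → B, 135.30/10 → 13 → N; chars BN.
Square (2°×1°, digits 0–9): 17.75/2 → 8, 5.30/1 → 5; chars 85.

BN85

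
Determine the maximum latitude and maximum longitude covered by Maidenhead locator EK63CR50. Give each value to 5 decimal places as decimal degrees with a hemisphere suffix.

Field E=4, K=10: +4·20° lon, +10·10° lat → SW at lon -100°, lat 10°.
Square 6, 3: +6·2° lon, +3·1° lat → SW at lon -88°, lat 13°.
Subsquare c=2, r=17: +2·0.0833333° lon, +17·0.0416667° lat → SW at lon -87.8333°, lat 13.7083°.
Extended square 5, 0: +5·0.00833333° lon, +0·0.00416667° lat → SW at lon -87.7917°, lat 13.7083°.
Cell spans 0.00833333° lon × 0.00416667° lat. NE corner is SW corner plus one full cell.
latitude 13.71250° N, longitude 87.78333° W.

13.71250° N, 87.78333° W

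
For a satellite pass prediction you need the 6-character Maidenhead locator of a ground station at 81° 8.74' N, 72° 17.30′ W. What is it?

FR31ud

Shift to the Maidenhead origin (180°W, 90°S): lon 107.7117, lat 171.1457.
Field: lon ⌊107.7117/20⌋ = 5 → F; lat ⌊171.1457/10⌋ = 17 → R.
Square: lon ⌊7.7117/2⌋ = 3; lat ⌊1.1457/1⌋ = 1.
Subsquare: lon ⌊1.7117/0.0833333⌋ = 20 → u; lat ⌊0.1457/0.0416667⌋ = 3 → d.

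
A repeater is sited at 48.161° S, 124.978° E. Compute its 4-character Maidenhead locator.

PE21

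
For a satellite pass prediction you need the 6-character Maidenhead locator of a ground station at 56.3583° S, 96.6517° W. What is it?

ED13qp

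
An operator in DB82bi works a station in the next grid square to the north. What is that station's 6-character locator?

Latitude subsquare i = 8; +1 → 9 = j.
The longitude characters are unchanged.

DB82bj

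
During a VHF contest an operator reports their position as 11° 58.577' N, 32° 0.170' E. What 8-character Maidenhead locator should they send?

KK61ax04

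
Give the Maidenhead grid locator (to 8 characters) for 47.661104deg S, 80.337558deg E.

Offset from 180°W / 90°S: lon 260.33756°, lat 42.33890°.
Field: 260.33756/20 → 13 → N, 42.33890/10 → 4 → E; chars NE.
Square: 0.33756/2 → 0, 2.33890/1 → 2; chars 02.
Subsquare: 0.33756/0.0833333 → 4 → e, 0.33890/0.0416667 → 8 → i; chars ei.
Extended square: 0.00422/0.00833333 → 0, 0.00556/0.00416667 → 1; chars 01.

NE02ei01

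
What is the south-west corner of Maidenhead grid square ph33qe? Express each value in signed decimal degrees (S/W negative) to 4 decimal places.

-16.8333, 127.3333

Field P=15, H=7: +15·20° lon, +7·10° lat → SW at lon 120°, lat -20°.
Square 3, 3: +3·2° lon, +3·1° lat → SW at lon 126°, lat -17°.
Subsquare q=16, e=4: +16·0.0833333° lon, +4·0.0416667° lat → SW at lon 127.333°, lat -16.8333°.
latitude -16.8333, longitude 127.3333.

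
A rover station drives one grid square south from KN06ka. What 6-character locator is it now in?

KN05kx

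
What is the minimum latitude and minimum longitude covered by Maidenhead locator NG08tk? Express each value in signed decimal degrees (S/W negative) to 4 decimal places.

Field N=13, G=6: +13·20° lon, +6·10° lat → SW at lon 80°, lat -30°.
Square 0, 8: +0·2° lon, +8·1° lat → SW at lon 80°, lat -22°.
Subsquare t=19, k=10: +19·0.0833333° lon, +10·0.0416667° lat → SW at lon 81.5833°, lat -21.5833°.
latitude -21.5833, longitude 81.5833.

-21.5833, 81.5833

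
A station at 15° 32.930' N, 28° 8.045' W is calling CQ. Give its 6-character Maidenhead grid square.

HK55wn

Shift to the Maidenhead origin (180°W, 90°S): lon 151.8659, lat 105.5488.
Field: lon ⌊151.8659/20⌋ = 7 → H; lat ⌊105.5488/10⌋ = 10 → K.
Square: lon ⌊11.8659/2⌋ = 5; lat ⌊5.5488/1⌋ = 5.
Subsquare: lon ⌊1.8659/0.0833333⌋ = 22 → w; lat ⌊0.5488/0.0416667⌋ = 13 → n.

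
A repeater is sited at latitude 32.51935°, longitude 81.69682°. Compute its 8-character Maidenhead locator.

Add 180° to longitude and 90° to latitude: 261.69682, 122.51935.
Field (20°×10°, letters A–R): lon ⌊261.69682/20⌋ = 13 → N; lat ⌊122.51935/10⌋ = 12 → M.
Square (2°×1°, digits 0–9): lon ⌊1.69682/2⌋ = 0; lat ⌊2.51935/1⌋ = 2.
Subsquare (5′×2.5′, letters a–x): lon ⌊1.69682/0.0833333⌋ = 20 → u; lat ⌊0.51935/0.0416667⌋ = 12 → m.
Extended square (30″×15″, digits 0–9): lon ⌊0.03015/0.00833333⌋ = 3; lat ⌊0.01935/0.00416667⌋ = 4.

NM02um34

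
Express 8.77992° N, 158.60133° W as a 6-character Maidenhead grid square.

Shift to the Maidenhead origin (180°W, 90°S): lon 21.3987, lat 98.7799.
Field: 21.3987/20 → 1 → B, 98.7799/10 → 9 → J; chars BJ.
Square: 1.3987/2 → 0, 8.7799/1 → 8; chars 08.
Subsquare: 1.3987/0.0833333 → 16 → q, 0.7799/0.0416667 → 18 → s; chars qs.

BJ08qs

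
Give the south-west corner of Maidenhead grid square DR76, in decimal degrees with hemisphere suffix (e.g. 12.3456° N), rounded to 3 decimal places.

Field D=3, R=17: +3·20° lon, +17·10° lat → SW at lon -120°, lat 80°.
Square 7, 6: +7·2° lon, +6·1° lat → SW at lon -106°, lat 86°.
latitude 86.000° N, longitude 106.000° W.

86.000° N, 106.000° W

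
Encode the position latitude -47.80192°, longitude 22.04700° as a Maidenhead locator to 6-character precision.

Add 180° to longitude and 90° to latitude: 202.0470, 42.1981.
Field (20°×10°, letters A–R): 202.0470/20 → 10 → K, 42.1981/10 → 4 → E; chars KE.
Square (2°×1°, digits 0–9): 2.0470/2 → 1, 2.1981/1 → 2; chars 12.
Subsquare (5′×2.5′, letters a–x): 0.0470/0.0833333 → 0 → a, 0.1981/0.0416667 → 4 → e; chars ae.

KE12ae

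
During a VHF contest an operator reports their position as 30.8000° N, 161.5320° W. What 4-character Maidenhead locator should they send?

Shift to the Maidenhead origin (180°W, 90°S): lon 18.47, lat 120.80.
Field: lon ⌊18.47/20⌋ = 0 → A; lat ⌊120.80/10⌋ = 12 → M.
Square: lon ⌊18.47/2⌋ = 9; lat ⌊0.80/1⌋ = 0.

AM90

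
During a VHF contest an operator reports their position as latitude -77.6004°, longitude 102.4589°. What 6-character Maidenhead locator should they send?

OB12fj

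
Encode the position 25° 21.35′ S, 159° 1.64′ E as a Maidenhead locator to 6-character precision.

QG94mp

Shift to the Maidenhead origin (180°W, 90°S): lon 339.0273, lat 64.6442.
Field: lon ⌊339.0273/20⌋ = 16 → Q; lat ⌊64.6442/10⌋ = 6 → G.
Square: lon ⌊19.0273/2⌋ = 9; lat ⌊4.6442/1⌋ = 4.
Subsquare: lon ⌊1.0273/0.0833333⌋ = 12 → m; lat ⌊0.6442/0.0416667⌋ = 15 → p.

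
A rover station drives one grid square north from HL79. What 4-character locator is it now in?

HM70

Latitude square 9; +1 → 10, wraps to 0, carry into field.
Latitude field L = 11; +1 → 12 = M.
The longitude characters are unchanged.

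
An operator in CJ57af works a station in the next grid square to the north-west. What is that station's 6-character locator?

CJ47xg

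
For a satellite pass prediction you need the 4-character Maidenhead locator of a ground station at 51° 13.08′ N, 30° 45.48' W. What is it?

Shift to the Maidenhead origin (180°W, 90°S): lon 149.24, lat 141.22.
Field (20°×10°, letters A–R): 149.24/20 → 7 → H, 141.22/10 → 14 → O; chars HO.
Square (2°×1°, digits 0–9): 9.24/2 → 4, 1.22/1 → 1; chars 41.

HO41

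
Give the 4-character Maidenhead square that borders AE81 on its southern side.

AE80

Latitude square 1; −1 → 0.
The longitude characters are unchanged.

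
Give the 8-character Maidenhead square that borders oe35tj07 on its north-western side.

Longitude extended square 0; −1 → -1, wraps to 9, carry into subsquare.
Longitude subsquare t = 19; −1 → 18 = s.
Latitude extended square 7; +1 → 8.

OE35sj98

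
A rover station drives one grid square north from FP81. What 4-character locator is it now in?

FP82

Latitude square 1; +1 → 2.
The longitude characters are unchanged.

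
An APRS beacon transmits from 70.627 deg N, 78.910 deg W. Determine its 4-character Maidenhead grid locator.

FQ00

Shift to the Maidenhead origin (180°W, 90°S): lon 101.09, lat 160.63.
Field: lon ⌊101.09/20⌋ = 5 → F; lat ⌊160.63/10⌋ = 16 → Q.
Square: lon ⌊1.09/2⌋ = 0; lat ⌊0.63/1⌋ = 0.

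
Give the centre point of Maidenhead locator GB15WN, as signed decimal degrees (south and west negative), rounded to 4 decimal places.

Field G=6, B=1: +6·20° lon, +1·10° lat → SW at lon -60°, lat -80°.
Square 1, 5: +1·2° lon, +5·1° lat → SW at lon -58°, lat -75°.
Subsquare w=22, n=13: +22·0.0833333° lon, +13·0.0416667° lat → SW at lon -56.1667°, lat -74.4583°.
Cell spans 0.0833333° lon × 0.0416667° lat. Centre is SW corner plus half of each.
latitude -74.4375, longitude -56.1250.

-74.4375, -56.1250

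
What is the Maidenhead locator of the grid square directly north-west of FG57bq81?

FG57bq72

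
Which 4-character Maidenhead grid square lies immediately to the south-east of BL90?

Longitude square 9; +1 → 10, wraps to 0, carry into field.
Longitude field B = 1; +1 → 2 = C.
Latitude square 0; −1 → -1, wraps to 9, carry into field.
Latitude field L = 11; −1 → 10 = K.

CK09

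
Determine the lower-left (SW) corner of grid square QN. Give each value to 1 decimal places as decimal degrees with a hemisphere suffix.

40.0° N, 140.0° E

Field Q=16, N=13: +16·20° lon, +13·10° lat → SW at lon 140°, lat 40°.
latitude 40.0° N, longitude 140.0° E.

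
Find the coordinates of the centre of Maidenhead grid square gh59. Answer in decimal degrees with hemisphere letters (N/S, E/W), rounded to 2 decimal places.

10.50° S, 49.00° W

Field G=6, H=7: +6·20° lon, +7·10° lat → SW at lon -60°, lat -20°.
Square 5, 9: +5·2° lon, +9·1° lat → SW at lon -50°, lat -11°.
Cell spans 2° lon × 1° lat. Centre is SW corner plus half of each.
latitude 10.50° S, longitude 49.00° W.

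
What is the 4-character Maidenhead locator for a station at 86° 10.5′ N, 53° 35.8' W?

Offset from 180°W / 90°S: lon 126.40°, lat 176.18°.
Field: lon ⌊126.40/20⌋ = 6 → G; lat ⌊176.18/10⌋ = 17 → R.
Square: lon ⌊6.40/2⌋ = 3; lat ⌊6.18/1⌋ = 6.

GR36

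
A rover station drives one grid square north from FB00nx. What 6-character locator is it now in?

FB01na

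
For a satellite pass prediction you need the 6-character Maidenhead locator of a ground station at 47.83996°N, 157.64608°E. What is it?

QN87tu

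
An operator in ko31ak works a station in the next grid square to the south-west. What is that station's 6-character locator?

KO21xj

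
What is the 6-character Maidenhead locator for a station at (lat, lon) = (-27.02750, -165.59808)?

Offset from 180°W / 90°S: lon 14.4019°, lat 62.9725°.
Field: lon ⌊14.4019/20⌋ = 0 → A; lat ⌊62.9725/10⌋ = 6 → G.
Square: lon ⌊14.4019/2⌋ = 7; lat ⌊2.9725/1⌋ = 2.
Subsquare: lon ⌊0.4019/0.0833333⌋ = 4 → e; lat ⌊0.9725/0.0416667⌋ = 23 → x.

AG72ex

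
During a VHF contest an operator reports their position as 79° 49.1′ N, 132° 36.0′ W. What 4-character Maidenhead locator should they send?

CQ39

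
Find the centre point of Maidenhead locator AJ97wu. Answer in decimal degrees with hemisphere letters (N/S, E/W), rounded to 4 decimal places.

7.8542° N, 160.1250° W

Field A=0, J=9: +0·20° lon, +9·10° lat → SW at lon -180°, lat 0°.
Square 9, 7: +9·2° lon, +7·1° lat → SW at lon -162°, lat 7°.
Subsquare w=22, u=20: +22·0.0833333° lon, +20·0.0416667° lat → SW at lon -160.167°, lat 7.83333°.
Cell spans 0.0833333° lon × 0.0416667° lat. Centre is SW corner plus half of each.
latitude 7.8542° N, longitude 160.1250° W.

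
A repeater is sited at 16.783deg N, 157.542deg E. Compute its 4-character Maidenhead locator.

QK86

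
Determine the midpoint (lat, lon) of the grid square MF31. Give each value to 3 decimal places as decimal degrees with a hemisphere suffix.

38.500° S, 67.000° E

Field M=12, F=5: +12·20° lon, +5·10° lat → SW at lon 60°, lat -40°.
Square 3, 1: +3·2° lon, +1·1° lat → SW at lon 66°, lat -39°.
Cell spans 2° lon × 1° lat. Centre is SW corner plus half of each.
latitude 38.500° S, longitude 67.000° E.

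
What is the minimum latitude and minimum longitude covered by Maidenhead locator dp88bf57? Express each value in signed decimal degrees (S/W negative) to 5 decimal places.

Field D=3, P=15: +3·20° lon, +15·10° lat → SW at lon -120°, lat 60°.
Square 8, 8: +8·2° lon, +8·1° lat → SW at lon -104°, lat 68°.
Subsquare b=1, f=5: +1·0.0833333° lon, +5·0.0416667° lat → SW at lon -103.917°, lat 68.2083°.
Extended square 5, 7: +5·0.00833333° lon, +7·0.00416667° lat → SW at lon -103.875°, lat 68.2375°.
latitude 68.23750, longitude -103.87500.

68.23750, -103.87500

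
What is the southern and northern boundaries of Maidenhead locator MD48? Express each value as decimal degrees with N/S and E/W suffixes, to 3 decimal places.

52.000° S, 51.000° S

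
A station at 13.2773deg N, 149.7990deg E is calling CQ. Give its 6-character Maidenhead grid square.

QK43vg

Add 180° to longitude and 90° to latitude: 329.7990, 103.2773.
Field: 329.7990/20 → 16 → Q, 103.2773/10 → 10 → K; chars QK.
Square: 9.7990/2 → 4, 3.2773/1 → 3; chars 43.
Subsquare: 1.7990/0.0833333 → 21 → v, 0.2773/0.0416667 → 6 → g; chars vg.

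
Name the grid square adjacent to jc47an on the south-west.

JC37xm

Longitude subsquare a = 0; −1 → -1, wraps to 23 = x, carry into square.
Longitude square 4; −1 → 3.
Latitude subsquare n = 13; −1 → 12 = m.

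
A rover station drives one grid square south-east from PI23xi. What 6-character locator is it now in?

Longitude subsquare x = 23; +1 → 24, wraps to 0 = a, carry into square.
Longitude square 2; +1 → 3.
Latitude subsquare i = 8; −1 → 7 = h.

PI33ah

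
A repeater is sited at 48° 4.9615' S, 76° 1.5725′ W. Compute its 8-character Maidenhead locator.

Add 180° to longitude and 90° to latitude: 103.97379, 41.91731.
Field: 103.97379/20 → 5 → F, 41.91731/10 → 4 → E; chars FE.
Square: 3.97379/2 → 1, 1.91731/1 → 1; chars 11.
Subsquare: 1.97379/0.0833333 → 23 → x, 0.91731/0.0416667 → 22 → w; chars xw.
Extended square: 0.05713/0.00833333 → 6, 0.00064/0.00416667 → 0; chars 60.

FE11xw60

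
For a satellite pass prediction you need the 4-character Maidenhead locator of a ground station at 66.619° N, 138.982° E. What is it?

Add 180° to longitude and 90° to latitude: 318.98, 156.62.
Field: 318.98/20 → 15 → P, 156.62/10 → 15 → P; chars PP.
Square: 18.98/2 → 9, 6.62/1 → 6; chars 96.

PP96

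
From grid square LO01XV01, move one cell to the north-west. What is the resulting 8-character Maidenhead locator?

Longitude extended square 0; −1 → -1, wraps to 9, carry into subsquare.
Longitude subsquare x = 23; −1 → 22 = w.
Latitude extended square 1; +1 → 2.

LO01wv92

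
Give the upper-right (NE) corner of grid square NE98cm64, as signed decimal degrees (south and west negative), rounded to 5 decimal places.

-41.47917, 98.22500

Field N=13, E=4: +13·20° lon, +4·10° lat → SW at lon 80°, lat -50°.
Square 9, 8: +9·2° lon, +8·1° lat → SW at lon 98°, lat -42°.
Subsquare c=2, m=12: +2·0.0833333° lon, +12·0.0416667° lat → SW at lon 98.1667°, lat -41.5°.
Extended square 6, 4: +6·0.00833333° lon, +4·0.00416667° lat → SW at lon 98.2167°, lat -41.4833°.
Cell spans 0.00833333° lon × 0.00416667° lat. NE corner is SW corner plus one full cell.
latitude -41.47917, longitude 98.22500.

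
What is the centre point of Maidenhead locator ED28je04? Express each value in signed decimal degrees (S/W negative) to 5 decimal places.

Field E=4, D=3: +4·20° lon, +3·10° lat → SW at lon -100°, lat -60°.
Square 2, 8: +2·2° lon, +8·1° lat → SW at lon -96°, lat -52°.
Subsquare j=9, e=4: +9·0.0833333° lon, +4·0.0416667° lat → SW at lon -95.25°, lat -51.8333°.
Extended square 0, 4: +0·0.00833333° lon, +4·0.00416667° lat → SW at lon -95.25°, lat -51.8167°.
Cell spans 0.00833333° lon × 0.00416667° lat. Centre is SW corner plus half of each.
latitude -51.81458, longitude -95.24583.

-51.81458, -95.24583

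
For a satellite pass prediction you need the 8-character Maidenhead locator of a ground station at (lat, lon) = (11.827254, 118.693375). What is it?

OK91it38

Offset from 180°W / 90°S: lon 298.69338°, lat 101.82725°.
Field: lon ⌊298.69338/20⌋ = 14 → O; lat ⌊101.82725/10⌋ = 10 → K.
Square: lon ⌊18.69338/2⌋ = 9; lat ⌊1.82725/1⌋ = 1.
Subsquare: lon ⌊0.69338/0.0833333⌋ = 8 → i; lat ⌊0.82725/0.0416667⌋ = 19 → t.
Extended square: lon ⌊0.02671/0.00833333⌋ = 3; lat ⌊0.03559/0.00416667⌋ = 8.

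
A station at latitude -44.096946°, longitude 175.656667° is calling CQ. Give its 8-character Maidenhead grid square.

Add 180° to longitude and 90° to latitude: 355.65667, 45.90305.
Field: 355.65667/20 → 17 → R, 45.90305/10 → 4 → E; chars RE.
Square: 15.65667/2 → 7, 5.90305/1 → 5; chars 75.
Subsquare: 1.65667/0.0833333 → 19 → t, 0.90305/0.0416667 → 21 → v; chars tv.
Extended square: 0.07333/0.00833333 → 8, 0.02805/0.00416667 → 6; chars 86.

RE75tv86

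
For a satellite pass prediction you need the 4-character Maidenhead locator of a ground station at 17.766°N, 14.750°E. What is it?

JK77

Add 180° to longitude and 90° to latitude: 194.75, 107.77.
Field (20°×10°, letters A–R): 194.75/20 → 9 → J, 107.77/10 → 10 → K; chars JK.
Square (2°×1°, digits 0–9): 14.75/2 → 7, 7.77/1 → 7; chars 77.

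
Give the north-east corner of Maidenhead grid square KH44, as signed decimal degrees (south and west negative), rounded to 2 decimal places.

Field K=10, H=7: +10·20° lon, +7·10° lat → SW at lon 20°, lat -20°.
Square 4, 4: +4·2° lon, +4·1° lat → SW at lon 28°, lat -16°.
Cell spans 2° lon × 1° lat. NE corner is SW corner plus one full cell.
latitude -15.00, longitude 30.00.

-15.00, 30.00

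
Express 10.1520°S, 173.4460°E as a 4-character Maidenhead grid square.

RH69

Add 180° to longitude and 90° to latitude: 353.45, 79.85.
Field (20°×10°, letters A–R): lon ⌊353.45/20⌋ = 17 → R; lat ⌊79.85/10⌋ = 7 → H.
Square (2°×1°, digits 0–9): lon ⌊13.45/2⌋ = 6; lat ⌊9.85/1⌋ = 9.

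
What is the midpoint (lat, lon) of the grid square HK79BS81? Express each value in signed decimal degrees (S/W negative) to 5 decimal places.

Field H=7, K=10: +7·20° lon, +10·10° lat → SW at lon -40°, lat 10°.
Square 7, 9: +7·2° lon, +9·1° lat → SW at lon -26°, lat 19°.
Subsquare b=1, s=18: +1·0.0833333° lon, +18·0.0416667° lat → SW at lon -25.9167°, lat 19.75°.
Extended square 8, 1: +8·0.00833333° lon, +1·0.00416667° lat → SW at lon -25.85°, lat 19.7542°.
Cell spans 0.00833333° lon × 0.00416667° lat. Centre is SW corner plus half of each.
latitude 19.75625, longitude -25.84583.

19.75625, -25.84583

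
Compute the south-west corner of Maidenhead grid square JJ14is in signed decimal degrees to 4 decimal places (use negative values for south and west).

Field J=9, J=9: +9·20° lon, +9·10° lat → SW at lon 0°, lat 0°.
Square 1, 4: +1·2° lon, +4·1° lat → SW at lon 2°, lat 4°.
Subsquare i=8, s=18: +8·0.0833333° lon, +18·0.0416667° lat → SW at lon 2.66667°, lat 4.75°.
latitude 4.7500, longitude 2.6667.

4.7500, 2.6667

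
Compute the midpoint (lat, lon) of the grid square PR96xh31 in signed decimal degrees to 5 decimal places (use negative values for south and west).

86.29792, 139.94583

Field P=15, R=17: +15·20° lon, +17·10° lat → SW at lon 120°, lat 80°.
Square 9, 6: +9·2° lon, +6·1° lat → SW at lon 138°, lat 86°.
Subsquare x=23, h=7: +23·0.0833333° lon, +7·0.0416667° lat → SW at lon 139.917°, lat 86.2917°.
Extended square 3, 1: +3·0.00833333° lon, +1·0.00416667° lat → SW at lon 139.942°, lat 86.2958°.
Cell spans 0.00833333° lon × 0.00416667° lat. Centre is SW corner plus half of each.
latitude 86.29792, longitude 139.94583.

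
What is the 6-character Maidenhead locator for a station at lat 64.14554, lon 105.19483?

Add 180° to longitude and 90° to latitude: 285.1948, 154.1455.
Field (20°×10°, letters A–R): 285.1948/20 → 14 → O, 154.1455/10 → 15 → P; chars OP.
Square (2°×1°, digits 0–9): 5.1948/2 → 2, 4.1455/1 → 4; chars 24.
Subsquare (5′×2.5′, letters a–x): 1.1948/0.0833333 → 14 → o, 0.1455/0.0416667 → 3 → d; chars od.

OP24od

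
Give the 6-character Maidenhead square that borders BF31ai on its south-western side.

BF21xh

Longitude subsquare a = 0; −1 → -1, wraps to 23 = x, carry into square.
Longitude square 3; −1 → 2.
Latitude subsquare i = 8; −1 → 7 = h.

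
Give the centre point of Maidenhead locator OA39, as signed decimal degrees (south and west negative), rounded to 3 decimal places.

Field O=14, A=0: +14·20° lon, +0·10° lat → SW at lon 100°, lat -90°.
Square 3, 9: +3·2° lon, +9·1° lat → SW at lon 106°, lat -81°.
Cell spans 2° lon × 1° lat. Centre is SW corner plus half of each.
latitude -80.500, longitude 107.000.

-80.500, 107.000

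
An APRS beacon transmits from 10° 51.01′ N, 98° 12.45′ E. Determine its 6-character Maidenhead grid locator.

Add 180° to longitude and 90° to latitude: 278.2075, 100.8502.
Field: lon ⌊278.2075/20⌋ = 13 → N; lat ⌊100.8502/10⌋ = 10 → K.
Square: lon ⌊18.2075/2⌋ = 9; lat ⌊0.8502/1⌋ = 0.
Subsquare: lon ⌊0.2075/0.0833333⌋ = 2 → c; lat ⌊0.8502/0.0416667⌋ = 20 → u.

NK90cu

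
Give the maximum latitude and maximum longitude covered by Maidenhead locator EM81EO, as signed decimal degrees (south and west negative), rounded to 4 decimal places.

Field E=4, M=12: +4·20° lon, +12·10° lat → SW at lon -100°, lat 30°.
Square 8, 1: +8·2° lon, +1·1° lat → SW at lon -84°, lat 31°.
Subsquare e=4, o=14: +4·0.0833333° lon, +14·0.0416667° lat → SW at lon -83.6667°, lat 31.5833°.
Cell spans 0.0833333° lon × 0.0416667° lat. NE corner is SW corner plus one full cell.
latitude 31.6250, longitude -83.5833.

31.6250, -83.5833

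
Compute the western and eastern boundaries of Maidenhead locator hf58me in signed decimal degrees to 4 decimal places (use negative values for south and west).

-29.0000, -28.9167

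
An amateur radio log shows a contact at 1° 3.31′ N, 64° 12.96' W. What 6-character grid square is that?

Add 180° to longitude and 90° to latitude: 115.7840, 91.0552.
Field (20°×10°, letters A–R): 115.7840/20 → 5 → F, 91.0552/10 → 9 → J; chars FJ.
Square (2°×1°, digits 0–9): 15.7840/2 → 7, 1.0552/1 → 1; chars 71.
Subsquare (5′×2.5′, letters a–x): 1.7840/0.0833333 → 21 → v, 0.0552/0.0416667 → 1 → b; chars vb.

FJ71vb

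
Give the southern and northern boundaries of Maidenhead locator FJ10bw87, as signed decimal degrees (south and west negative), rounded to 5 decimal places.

Field F=5, J=9: +5·20° lon, +9·10° lat → SW at lon -80°, lat 0°.
Square 1, 0: +1·2° lon, +0·1° lat → SW at lon -78°, lat 0°.
Subsquare b=1, w=22: +1·0.0833333° lon, +22·0.0416667° lat → SW at lon -77.9167°, lat 0.916667°.
Extended square 8, 7: +8·0.00833333° lon, +7·0.00416667° lat → SW at lon -77.85°, lat 0.945833°.
Cell spans 0.00833333° lon × 0.00416667° lat.
south 0.94583, north 0.95000.

0.94583, 0.95000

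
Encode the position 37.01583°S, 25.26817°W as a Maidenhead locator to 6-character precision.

Add 180° to longitude and 90° to latitude: 154.7318, 52.9842.
Field: 154.7318/20 → 7 → H, 52.9842/10 → 5 → F; chars HF.
Square: 14.7318/2 → 7, 2.9842/1 → 2; chars 72.
Subsquare: 0.7318/0.0833333 → 8 → i, 0.9842/0.0416667 → 23 → x; chars ix.

HF72ix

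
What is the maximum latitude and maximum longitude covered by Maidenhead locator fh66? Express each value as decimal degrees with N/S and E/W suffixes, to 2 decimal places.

13.00° S, 66.00° W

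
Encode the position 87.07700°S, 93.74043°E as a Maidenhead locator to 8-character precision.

NA62uw81

Offset from 180°W / 90°S: lon 273.74043°, lat 2.92300°.
Field: 273.74043/20 → 13 → N, 2.92300/10 → 0 → A; chars NA.
Square: 13.74043/2 → 6, 2.92300/1 → 2; chars 62.
Subsquare: 1.74043/0.0833333 → 20 → u, 0.92300/0.0416667 → 22 → w; chars uw.
Extended square: 0.07376/0.00833333 → 8, 0.00633/0.00416667 → 1; chars 81.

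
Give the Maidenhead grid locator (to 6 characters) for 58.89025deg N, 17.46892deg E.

JO88rv

Shift to the Maidenhead origin (180°W, 90°S): lon 197.4689, lat 148.8903.
Field: 197.4689/20 → 9 → J, 148.8903/10 → 14 → O; chars JO.
Square: 17.4689/2 → 8, 8.8903/1 → 8; chars 88.
Subsquare: 1.4689/0.0833333 → 17 → r, 0.8903/0.0416667 → 21 → v; chars rv.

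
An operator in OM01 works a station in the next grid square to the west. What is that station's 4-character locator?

Longitude square 0; −1 → -1, wraps to 9, carry into field.
Longitude field O = 14; −1 → 13 = N.
The latitude characters are unchanged.

NM91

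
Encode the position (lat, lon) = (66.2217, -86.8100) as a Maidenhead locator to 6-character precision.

Add 180° to longitude and 90° to latitude: 93.1900, 156.2217.
Field (20°×10°, letters A–R): 93.1900/20 → 4 → E, 156.2217/10 → 15 → P; chars EP.
Square (2°×1°, digits 0–9): 13.1900/2 → 6, 6.2217/1 → 6; chars 66.
Subsquare (5′×2.5′, letters a–x): 1.1900/0.0833333 → 14 → o, 0.2217/0.0416667 → 5 → f; chars of.

EP66of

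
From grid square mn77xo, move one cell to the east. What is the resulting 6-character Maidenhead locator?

MN87ao

Longitude subsquare x = 23; +1 → 24, wraps to 0 = a, carry into square.
Longitude square 7; +1 → 8.
The latitude characters are unchanged.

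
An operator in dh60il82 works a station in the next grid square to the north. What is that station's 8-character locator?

DH60il83

Latitude extended square 2; +1 → 3.
The longitude characters are unchanged.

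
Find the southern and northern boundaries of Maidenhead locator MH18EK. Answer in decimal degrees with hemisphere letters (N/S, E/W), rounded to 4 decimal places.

Field M=12, H=7: +12·20° lon, +7·10° lat → SW at lon 60°, lat -20°.
Square 1, 8: +1·2° lon, +8·1° lat → SW at lon 62°, lat -12°.
Subsquare e=4, k=10: +4·0.0833333° lon, +10·0.0416667° lat → SW at lon 62.3333°, lat -11.5833°.
Cell spans 0.0833333° lon × 0.0416667° lat.
south 11.5833° S, north 11.5417° S.

11.5833° S, 11.5417° S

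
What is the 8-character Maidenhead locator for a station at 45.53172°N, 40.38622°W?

GN95tm37

Shift to the Maidenhead origin (180°W, 90°S): lon 139.61378, lat 135.53172.
Field: lon ⌊139.61378/20⌋ = 6 → G; lat ⌊135.53172/10⌋ = 13 → N.
Square: lon ⌊19.61378/2⌋ = 9; lat ⌊5.53172/1⌋ = 5.
Subsquare: lon ⌊1.61378/0.0833333⌋ = 19 → t; lat ⌊0.53172/0.0416667⌋ = 12 → m.
Extended square: lon ⌊0.03045/0.00833333⌋ = 3; lat ⌊0.03172/0.00416667⌋ = 7.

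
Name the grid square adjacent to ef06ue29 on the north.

Latitude extended square 9; +1 → 10, wraps to 0, carry into subsquare.
Latitude subsquare e = 4; +1 → 5 = f.
The longitude characters are unchanged.

EF06uf20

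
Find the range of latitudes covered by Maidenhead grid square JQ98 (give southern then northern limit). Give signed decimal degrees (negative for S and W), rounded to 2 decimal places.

Field J=9, Q=16: +9·20° lon, +16·10° lat → SW at lon 0°, lat 70°.
Square 9, 8: +9·2° lon, +8·1° lat → SW at lon 18°, lat 78°.
Cell spans 2° lon × 1° lat.
south 78.00, north 79.00.

78.00, 79.00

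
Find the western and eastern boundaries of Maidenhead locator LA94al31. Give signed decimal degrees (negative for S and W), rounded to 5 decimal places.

58.02500, 58.03333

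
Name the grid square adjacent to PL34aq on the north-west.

PL24xr

Longitude subsquare a = 0; −1 → -1, wraps to 23 = x, carry into square.
Longitude square 3; −1 → 2.
Latitude subsquare q = 16; +1 → 17 = r.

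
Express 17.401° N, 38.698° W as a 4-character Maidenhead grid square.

Shift to the Maidenhead origin (180°W, 90°S): lon 141.30, lat 107.40.
Field: lon ⌊141.30/20⌋ = 7 → H; lat ⌊107.40/10⌋ = 10 → K.
Square: lon ⌊1.30/2⌋ = 0; lat ⌊7.40/1⌋ = 7.

HK07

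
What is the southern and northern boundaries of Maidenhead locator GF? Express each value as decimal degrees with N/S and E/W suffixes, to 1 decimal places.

Field G=6, F=5: +6·20° lon, +5·10° lat → SW at lon -60°, lat -40°.
Cell spans 20° lon × 10° lat.
south 40.0° S, north 30.0° S.

40.0° S, 30.0° S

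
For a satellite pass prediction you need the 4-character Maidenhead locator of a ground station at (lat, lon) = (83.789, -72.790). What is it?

FR33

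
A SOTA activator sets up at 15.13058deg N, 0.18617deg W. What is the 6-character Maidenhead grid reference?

IK95vd

Add 180° to longitude and 90° to latitude: 179.8138, 105.1306.
Field (20°×10°, letters A–R): lon ⌊179.8138/20⌋ = 8 → I; lat ⌊105.1306/10⌋ = 10 → K.
Square (2°×1°, digits 0–9): lon ⌊19.8138/2⌋ = 9; lat ⌊5.1306/1⌋ = 5.
Subsquare (5′×2.5′, letters a–x): lon ⌊1.8138/0.0833333⌋ = 21 → v; lat ⌊0.1306/0.0416667⌋ = 3 → d.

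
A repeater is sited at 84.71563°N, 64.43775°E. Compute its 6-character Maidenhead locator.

MR24fr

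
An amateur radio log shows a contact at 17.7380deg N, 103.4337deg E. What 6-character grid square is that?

OK17rr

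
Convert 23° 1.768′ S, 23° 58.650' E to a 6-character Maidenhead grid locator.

KG16xx

Add 180° to longitude and 90° to latitude: 203.9775, 66.9705.
Field: 203.9775/20 → 10 → K, 66.9705/10 → 6 → G; chars KG.
Square: 3.9775/2 → 1, 6.9705/1 → 6; chars 16.
Subsquare: 1.9775/0.0833333 → 23 → x, 0.9705/0.0416667 → 23 → x; chars xx.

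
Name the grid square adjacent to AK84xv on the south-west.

AK84wu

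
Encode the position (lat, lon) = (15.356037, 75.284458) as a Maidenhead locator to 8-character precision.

MK75pi45

Shift to the Maidenhead origin (180°W, 90°S): lon 255.28446, lat 105.35604.
Field (20°×10°, letters A–R): lon ⌊255.28446/20⌋ = 12 → M; lat ⌊105.35604/10⌋ = 10 → K.
Square (2°×1°, digits 0–9): lon ⌊15.28446/2⌋ = 7; lat ⌊5.35604/1⌋ = 5.
Subsquare (5′×2.5′, letters a–x): lon ⌊1.28446/0.0833333⌋ = 15 → p; lat ⌊0.35604/0.0416667⌋ = 8 → i.
Extended square (30″×15″, digits 0–9): lon ⌊0.03446/0.00833333⌋ = 4; lat ⌊0.02270/0.00416667⌋ = 5.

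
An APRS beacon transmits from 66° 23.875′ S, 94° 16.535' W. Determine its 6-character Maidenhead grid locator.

Add 180° to longitude and 90° to latitude: 85.7244, 23.6021.
Field: 85.7244/20 → 4 → E, 23.6021/10 → 2 → C; chars EC.
Square: 5.7244/2 → 2, 3.6021/1 → 3; chars 23.
Subsquare: 1.7244/0.0833333 → 20 → u, 0.6021/0.0416667 → 14 → o; chars uo.

EC23uo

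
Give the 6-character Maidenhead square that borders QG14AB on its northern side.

QG14ac

Latitude subsquare b = 1; +1 → 2 = c.
The longitude characters are unchanged.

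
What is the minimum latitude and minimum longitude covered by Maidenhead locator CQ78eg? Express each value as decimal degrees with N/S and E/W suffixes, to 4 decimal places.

78.2500° N, 125.6667° W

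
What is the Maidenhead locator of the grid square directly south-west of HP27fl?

Longitude subsquare f = 5; −1 → 4 = e.
Latitude subsquare l = 11; −1 → 10 = k.

HP27ek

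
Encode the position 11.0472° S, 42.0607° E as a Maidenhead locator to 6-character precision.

Offset from 180°W / 90°S: lon 222.0607°, lat 78.9528°.
Field: lon ⌊222.0607/20⌋ = 11 → L; lat ⌊78.9528/10⌋ = 7 → H.
Square: lon ⌊2.0607/2⌋ = 1; lat ⌊8.9528/1⌋ = 8.
Subsquare: lon ⌊0.0607/0.0833333⌋ = 0 → a; lat ⌊0.9528/0.0416667⌋ = 22 → w.

LH18aw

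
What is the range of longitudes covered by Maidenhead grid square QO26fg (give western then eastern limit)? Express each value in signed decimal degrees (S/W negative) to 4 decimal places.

144.4167, 144.5000

Field Q=16, O=14: +16·20° lon, +14·10° lat → SW at lon 140°, lat 50°.
Square 2, 6: +2·2° lon, +6·1° lat → SW at lon 144°, lat 56°.
Subsquare f=5, g=6: +5·0.0833333° lon, +6·0.0416667° lat → SW at lon 144.417°, lat 56.25°.
Cell spans 0.0833333° lon × 0.0416667° lat.
west 144.4167, east 144.5000.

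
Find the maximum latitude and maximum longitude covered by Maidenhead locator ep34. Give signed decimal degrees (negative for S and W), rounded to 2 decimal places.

65.00, -92.00

Field E=4, P=15: +4·20° lon, +15·10° lat → SW at lon -100°, lat 60°.
Square 3, 4: +3·2° lon, +4·1° lat → SW at lon -94°, lat 64°.
Cell spans 2° lon × 1° lat. NE corner is SW corner plus one full cell.
latitude 65.00, longitude -92.00.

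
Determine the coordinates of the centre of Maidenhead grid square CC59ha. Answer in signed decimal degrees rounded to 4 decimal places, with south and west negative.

-60.9792, -129.3750

Field C=2, C=2: +2·20° lon, +2·10° lat → SW at lon -140°, lat -70°.
Square 5, 9: +5·2° lon, +9·1° lat → SW at lon -130°, lat -61°.
Subsquare h=7, a=0: +7·0.0833333° lon, +0·0.0416667° lat → SW at lon -129.417°, lat -61°.
Cell spans 0.0833333° lon × 0.0416667° lat. Centre is SW corner plus half of each.
latitude -60.9792, longitude -129.3750.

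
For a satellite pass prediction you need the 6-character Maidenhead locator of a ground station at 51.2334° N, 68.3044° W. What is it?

FO51uf

Offset from 180°W / 90°S: lon 111.6956°, lat 141.2334°.
Field: lon ⌊111.6956/20⌋ = 5 → F; lat ⌊141.2334/10⌋ = 14 → O.
Square: lon ⌊11.6956/2⌋ = 5; lat ⌊1.2334/1⌋ = 1.
Subsquare: lon ⌊1.6956/0.0833333⌋ = 20 → u; lat ⌊0.2334/0.0416667⌋ = 5 → f.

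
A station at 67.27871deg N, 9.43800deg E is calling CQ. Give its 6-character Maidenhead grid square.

Offset from 180°W / 90°S: lon 189.4380°, lat 157.2787°.
Field (20°×10°, letters A–R): 189.4380/20 → 9 → J, 157.2787/10 → 15 → P; chars JP.
Square (2°×1°, digits 0–9): 9.4380/2 → 4, 7.2787/1 → 7; chars 47.
Subsquare (5′×2.5′, letters a–x): 1.4380/0.0833333 → 17 → r, 0.2787/0.0416667 → 6 → g; chars rg.

JP47rg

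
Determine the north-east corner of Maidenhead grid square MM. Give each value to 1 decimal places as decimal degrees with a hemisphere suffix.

40.0° N, 80.0° E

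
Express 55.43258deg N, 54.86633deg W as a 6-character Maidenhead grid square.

Offset from 180°W / 90°S: lon 125.1337°, lat 145.4326°.
Field: 125.1337/20 → 6 → G, 145.4326/10 → 14 → O; chars GO.
Square: 5.1337/2 → 2, 5.4326/1 → 5; chars 25.
Subsquare: 1.1337/0.0833333 → 13 → n, 0.4326/0.0416667 → 10 → k; chars nk.

GO25nk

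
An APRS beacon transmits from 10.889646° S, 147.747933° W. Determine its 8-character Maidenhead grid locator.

BH69dc06

Offset from 180°W / 90°S: lon 32.25207°, lat 79.11035°.
Field: 32.25207/20 → 1 → B, 79.11035/10 → 7 → H; chars BH.
Square: 12.25207/2 → 6, 9.11035/1 → 9; chars 69.
Subsquare: 0.25207/0.0833333 → 3 → d, 0.11035/0.0416667 → 2 → c; chars dc.
Extended square: 0.00207/0.00833333 → 0, 0.02702/0.00416667 → 6; chars 06.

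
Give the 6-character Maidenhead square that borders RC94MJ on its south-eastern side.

Longitude subsquare m = 12; +1 → 13 = n.
Latitude subsquare j = 9; −1 → 8 = i.

RC94ni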